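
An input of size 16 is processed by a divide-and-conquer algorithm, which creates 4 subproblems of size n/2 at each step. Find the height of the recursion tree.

For divide and conquer with division factor 2:

Problem sizes at each level:
Level 0: 16
Level 1: 8
Level 2: 4
Level 3: 2
Level 4: 1

The root is level 0 and the size-1 base case is level 4 (the tree spans levels 0 through 4, i.e. 5 levels counting the root), so the depth is the number of divisions: log_2(16) = 4

The recursion tree depth is log_2(16) = 4. At each level, the problem size is divided by 2, so it takes 4 divisions to reduce to a base case of size 1. The algorithm makes 4 recursive calls at each level.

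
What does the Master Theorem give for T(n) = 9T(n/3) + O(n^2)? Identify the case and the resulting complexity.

Master Theorem for T(n) = 9T(n/3) + O(n^2):

a = 9, b = 3, c = 2
log_b(a) = log_3(9) = 2.0000

Case 2: c = 2 = log_3(9) = 2.0000
T(n) = O(n^2 log n) = O(n^2 log n)

For T(n) = 9T(n/3) + O(n^2): log_3(9) = 2.0000. This is Case 2 of the Master Theorem (c = log_b(a), equal work at all levels), giving O(n^2 log n).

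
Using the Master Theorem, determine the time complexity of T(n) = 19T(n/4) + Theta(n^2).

Master Theorem for T(n) = 19T(n/4) + O(n^2):

a = 19, b = 4, c = 2
log_b(a) = log_4(19) = 2.1240

Case 1: c = 2 < log_4(19) = 2.1240
T(n) = O(n^(log_4 19))

For T(n) = 19T(n/4) + O(n^2): log_4(19) = 2.1240. This is Case 1 of the Master Theorem (c < log_b(a), work dominated by leaves), giving O(n^(log_4 19)).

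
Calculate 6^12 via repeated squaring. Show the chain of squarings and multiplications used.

Computing 6^12 by squaring (build up from 6^1; each line after the first costs one multiplication):

6^1 = 6
6^2 = (6^1)^2 = 6^2 = 36
6^3 = 6 * 6^2 = 6 * 36 = 216
6^6 = (6^3)^2 = 216^2 = 46656
6^12 = (6^6)^2 = 46656^2 = 2176782336

Result: 2176782336
Multiplications needed: 4 (4 lines after 6^1)

6^12 = 2176782336. Using exponentiation by squaring, this requires 4 multiplications. The key idea: if the exponent is even, square the half-power; if odd, multiply by the base once.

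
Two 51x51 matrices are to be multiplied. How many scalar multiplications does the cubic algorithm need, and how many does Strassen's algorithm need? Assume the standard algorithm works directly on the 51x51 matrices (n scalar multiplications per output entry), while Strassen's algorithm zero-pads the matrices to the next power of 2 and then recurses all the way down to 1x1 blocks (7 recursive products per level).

Matrix multiplication for 51x51 matrices:

Strassen's algorithm requires power-of-2 dimensions. Pad 51x51 to 64x64 (next power of 2).

Standard algorithm: 51^3 = 132651 multiplications
Strassen's algorithm: 7^(log2(64)) = 7^6 = 117649 multiplications
Savings: 132651 - 117649 = 15002 multiplications

Standard: 132651 multiplications (51^3). Strassen: 117649 multiplications (7^6, after padding to 64x64). Strassen reduces 8 recursive multiplications to 7 at each level.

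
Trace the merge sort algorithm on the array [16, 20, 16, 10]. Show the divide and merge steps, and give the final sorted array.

Merge sort trace:

Split: [16, 20, 16, 10] -> [16, 20] and [16, 10]
  Split: [16, 20] -> [16] and [20]
  Merge: [16] + [20] -> [16, 20]
  Split: [16, 10] -> [16] and [10]
  Merge: [16] + [10] -> [10, 16]
Merge: [16, 20] + [10, 16] -> [10, 16, 16, 20]

Final sorted array: [10, 16, 16, 20]

The merge sort proceeds by recursively splitting the array and merging sorted halves.
After all merges, the sorted array is [10, 16, 16, 20].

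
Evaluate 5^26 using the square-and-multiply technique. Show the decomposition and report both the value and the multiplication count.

Computing 5^26 by squaring (build up from 5^1; each line after the first costs one multiplication):

5^1 = 5
5^2 = (5^1)^2 = 5^2 = 25
5^3 = 5 * 5^2 = 5 * 25 = 125
5^6 = (5^3)^2 = 125^2 = 15625
5^12 = (5^6)^2 = 15625^2 = 244140625
5^13 = 5 * 5^12 = 5 * 244140625 = 1220703125
5^26 = (5^13)^2 = 1220703125^2 = 1490116119384765625

Result: 1490116119384765625
Multiplications needed: 6 (6 lines after 5^1)

5^26 = 1490116119384765625. Using exponentiation by squaring, this requires 6 multiplications. The key idea: if the exponent is even, square the half-power; if odd, multiply by the base once.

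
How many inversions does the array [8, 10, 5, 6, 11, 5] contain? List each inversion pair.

Finding inversions in [8, 10, 5, 6, 11, 5]:

(0, 2): arr[0]=8 > arr[2]=5
(0, 3): arr[0]=8 > arr[3]=6
(0, 5): arr[0]=8 > arr[5]=5
(1, 2): arr[1]=10 > arr[2]=5
(1, 3): arr[1]=10 > arr[3]=6
(1, 5): arr[1]=10 > arr[5]=5
(3, 5): arr[3]=6 > arr[5]=5
(4, 5): arr[4]=11 > arr[5]=5

Total inversions: 8

The array has 8 inversion(s): (0,2), (0,3), (0,5), (1,2), (1,3), (1,5), (3,5), (4,5). Each pair (i,j) satisfies i < j and arr[i] > arr[j].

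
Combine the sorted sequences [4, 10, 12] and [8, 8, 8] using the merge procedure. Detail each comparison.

Merging process:

Compare 4 vs 8: take 4 from left. Merged: [4]
Compare 10 vs 8: take 8 from right. Merged: [4, 8]
Compare 10 vs 8: take 8 from right. Merged: [4, 8, 8]
Compare 10 vs 8: take 8 from right. Merged: [4, 8, 8, 8]
Append remaining from left: [10, 12]. Merged: [4, 8, 8, 8, 10, 12]

Final merged array: [4, 8, 8, 8, 10, 12]
Total comparisons: 4

The merged array is [4, 8, 8, 8, 10, 12], requiring 4 comparisons. The merge step runs in O(n) time where n is the total number of elements.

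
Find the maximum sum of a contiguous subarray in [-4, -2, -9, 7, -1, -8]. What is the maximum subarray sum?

Using Kadane's algorithm on [-4, -2, -9, 7, -1, -8]:

Scanning through the array:
Position 1 (value -2): max_ending_here = -2, max_so_far = -2
Position 2 (value -9): max_ending_here = -9, max_so_far = -2
Position 3 (value 7): max_ending_here = 7, max_so_far = 7
Position 4 (value -1): max_ending_here = 6, max_so_far = 7
Position 5 (value -8): max_ending_here = -2, max_so_far = 7

Maximum subarray: [7]
Maximum sum: 7

The maximum subarray is [7] with sum 7. This subarray runs from index 3 to index 3.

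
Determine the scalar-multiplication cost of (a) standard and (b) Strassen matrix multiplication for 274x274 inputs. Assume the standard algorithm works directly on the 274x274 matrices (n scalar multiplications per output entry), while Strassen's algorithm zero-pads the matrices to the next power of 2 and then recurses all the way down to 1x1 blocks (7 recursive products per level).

Matrix multiplication for 274x274 matrices:

Strassen's algorithm requires power-of-2 dimensions. Pad 274x274 to 512x512 (next power of 2).

Standard algorithm: 274^3 = 20570824 multiplications
Strassen's algorithm: 7^(log2(512)) = 7^9 = 40353607 multiplications
Difference: 20570824 - 40353607 = -19782783 (Strassen uses MORE here due to padding overhead — for small or just-over-power-of-2 n, padding can outweigh the per-level savings)

Standard: 20570824 multiplications (274^3). Strassen: 40353607 multiplications (7^9, after padding to 512x512). Strassen reduces 8 recursive multiplications to 7 at each level.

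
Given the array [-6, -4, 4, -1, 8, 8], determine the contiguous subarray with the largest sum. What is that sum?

Using Kadane's algorithm on [-6, -4, 4, -1, 8, 8]:

Scanning through the array:
Position 1 (value -4): max_ending_here = -4, max_so_far = -4
Position 2 (value 4): max_ending_here = 4, max_so_far = 4
Position 3 (value -1): max_ending_here = 3, max_so_far = 4
Position 4 (value 8): max_ending_here = 11, max_so_far = 11
Position 5 (value 8): max_ending_here = 19, max_so_far = 19

Maximum subarray: [4, -1, 8, 8]
Maximum sum: 19

The maximum subarray is [4, -1, 8, 8] with sum 19. This subarray runs from index 2 to index 5.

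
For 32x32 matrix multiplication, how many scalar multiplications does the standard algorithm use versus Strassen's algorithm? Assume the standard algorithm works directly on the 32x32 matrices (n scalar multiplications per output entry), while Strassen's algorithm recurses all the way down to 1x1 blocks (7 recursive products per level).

Matrix multiplication for 32x32 matrices:

Standard algorithm: 32^3 = 32768 multiplications
Strassen's algorithm: 7^(log2(32)) = 7^5 = 16807 multiplications
Savings: 32768 - 16807 = 15961 multiplications

Standard: 32768 multiplications (32^3). Strassen: 16807 multiplications (7^5). Strassen reduces 8 recursive multiplications to 7 at each level.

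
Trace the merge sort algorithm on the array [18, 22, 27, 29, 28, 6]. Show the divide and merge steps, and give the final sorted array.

Merge sort trace:

Split: [18, 22, 27, 29, 28, 6] -> [18, 22, 27] and [29, 28, 6]
  Split: [18, 22, 27] -> [18] and [22, 27]
    Split: [22, 27] -> [22] and [27]
    Merge: [22] + [27] -> [22, 27]
  Merge: [18] + [22, 27] -> [18, 22, 27]
  Split: [29, 28, 6] -> [29] and [28, 6]
    Split: [28, 6] -> [28] and [6]
    Merge: [28] + [6] -> [6, 28]
  Merge: [29] + [6, 28] -> [6, 28, 29]
Merge: [18, 22, 27] + [6, 28, 29] -> [6, 18, 22, 27, 28, 29]

Final sorted array: [6, 18, 22, 27, 28, 29]

The merge sort proceeds by recursively splitting the array and merging sorted halves.
After all merges, the sorted array is [6, 18, 22, 27, 28, 29].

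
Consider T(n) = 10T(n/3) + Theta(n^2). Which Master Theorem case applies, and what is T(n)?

Master Theorem for T(n) = 10T(n/3) + O(n^2):

a = 10, b = 3, c = 2
log_b(a) = log_3(10) = 2.0959

Case 1: c = 2 < log_3(10) = 2.0959
T(n) = O(n^(log_3 10))

For T(n) = 10T(n/3) + O(n^2): log_3(10) = 2.0959. This is Case 1 of the Master Theorem (c < log_b(a), work dominated by leaves), giving O(n^(log_3 10)).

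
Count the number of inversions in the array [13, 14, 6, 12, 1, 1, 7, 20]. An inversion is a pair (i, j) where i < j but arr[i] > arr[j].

Finding inversions in [13, 14, 6, 12, 1, 1, 7, 20]:

(0, 2): arr[0]=13 > arr[2]=6
(0, 3): arr[0]=13 > arr[3]=12
(0, 4): arr[0]=13 > arr[4]=1
(0, 5): arr[0]=13 > arr[5]=1
(0, 6): arr[0]=13 > arr[6]=7
(1, 2): arr[1]=14 > arr[2]=6
(1, 3): arr[1]=14 > arr[3]=12
(1, 4): arr[1]=14 > arr[4]=1
(1, 5): arr[1]=14 > arr[5]=1
(1, 6): arr[1]=14 > arr[6]=7
(2, 4): arr[2]=6 > arr[4]=1
(2, 5): arr[2]=6 > arr[5]=1
(3, 4): arr[3]=12 > arr[4]=1
(3, 5): arr[3]=12 > arr[5]=1
(3, 6): arr[3]=12 > arr[6]=7

Total inversions: 15

The array has 15 inversion(s): (0,2), (0,3), (0,4), (0,5), (0,6), (1,2), (1,3), (1,4), (1,5), (1,6), (2,4), (2,5), (3,4), (3,5), (3,6). Each pair (i,j) satisfies i < j and arr[i] > arr[j].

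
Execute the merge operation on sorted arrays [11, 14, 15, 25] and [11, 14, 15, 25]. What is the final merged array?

Merging process:

Compare 11 vs 11: take 11 from left. Merged: [11]
Compare 14 vs 11: take 11 from right. Merged: [11, 11]
Compare 14 vs 14: take 14 from left. Merged: [11, 11, 14]
Compare 15 vs 14: take 14 from right. Merged: [11, 11, 14, 14]
Compare 15 vs 15: take 15 from left. Merged: [11, 11, 14, 14, 15]
Compare 25 vs 15: take 15 from right. Merged: [11, 11, 14, 14, 15, 15]
Compare 25 vs 25: take 25 from left. Merged: [11, 11, 14, 14, 15, 15, 25]
Append remaining from right: [25]. Merged: [11, 11, 14, 14, 15, 15, 25, 25]

Final merged array: [11, 11, 14, 14, 15, 15, 25, 25]
Total comparisons: 7

The merged array is [11, 11, 14, 14, 15, 15, 25, 25], requiring 7 comparisons. The merge step runs in O(n) time where n is the total number of elements.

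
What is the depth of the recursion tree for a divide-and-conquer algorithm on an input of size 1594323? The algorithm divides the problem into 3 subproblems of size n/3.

For divide and conquer with division factor 3:

Problem sizes at each level:
Level 0: 1594323
Level 1: 531441
Level 2: 177147
Level 3: 59049
Level 4: 19683
Level 5: 6561
Level 6: 2187
Level 7: 729
Level 8: 243
Level 9: 81
Level 10: 27
Level 11: 9
Level 12: 3
Level 13: 1

The root is level 0 and the size-1 base case is level 13 (the tree spans levels 0 through 13, i.e. 14 levels counting the root), so the depth is the number of divisions: log_3(1594323) = 13

The recursion tree depth is log_3(1594323) = 13. At each level, the problem size is divided by 3, so it takes 13 divisions to reduce to a base case of size 1. The algorithm makes 3 recursive calls at each level.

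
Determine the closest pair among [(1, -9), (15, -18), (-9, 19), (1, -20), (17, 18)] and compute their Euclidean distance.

Computing all pairwise distances among 5 points:

d((1, -9), (15, -18)) = 16.6433
d((1, -9), (-9, 19)) = 29.7321
d((1, -9), (1, -20)) = 11.0 <-- minimum
d((1, -9), (17, 18)) = 31.3847
d((15, -18), (-9, 19)) = 44.1022
d((15, -18), (1, -20)) = 14.1421
d((15, -18), (17, 18)) = 36.0555
d((-9, 19), (1, -20)) = 40.2616
d((-9, 19), (17, 18)) = 26.0192
d((1, -20), (17, 18)) = 41.2311

Closest pair: (1, -9) and (1, -20) with distance 11.0

The closest pair is (1, -9) and (1, -20) with Euclidean distance 11.0. For 5 points, brute-force pairwise comparison is shown above. For large n, the divide-and-conquer algorithm (sort by x, recurse on halves, check the dividing strip) achieves O(n log n).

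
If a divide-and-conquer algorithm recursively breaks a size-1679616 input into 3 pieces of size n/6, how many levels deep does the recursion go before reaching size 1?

For divide and conquer with division factor 6:

Problem sizes at each level:
Level 0: 1679616
Level 1: 279936
Level 2: 46656
Level 3: 7776
Level 4: 1296
Level 5: 216
Level 6: 36
Level 7: 6
Level 8: 1

The root is level 0 and the size-1 base case is level 8 (the tree spans levels 0 through 8, i.e. 9 levels counting the root), so the depth is the number of divisions: log_6(1679616) = 8

The recursion tree depth is log_6(1679616) = 8. At each level, the problem size is divided by 6, so it takes 8 divisions to reduce to a base case of size 1. The algorithm makes 3 recursive calls at each level.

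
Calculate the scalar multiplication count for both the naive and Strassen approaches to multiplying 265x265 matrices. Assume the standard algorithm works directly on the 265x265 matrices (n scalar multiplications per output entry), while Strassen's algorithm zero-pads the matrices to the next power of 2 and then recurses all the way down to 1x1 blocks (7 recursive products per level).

Matrix multiplication for 265x265 matrices:

Strassen's algorithm requires power-of-2 dimensions. Pad 265x265 to 512x512 (next power of 2).

Standard algorithm: 265^3 = 18609625 multiplications
Strassen's algorithm: 7^(log2(512)) = 7^9 = 40353607 multiplications
Difference: 18609625 - 40353607 = -21743982 (Strassen uses MORE here due to padding overhead — for small or just-over-power-of-2 n, padding can outweigh the per-level savings)

Standard: 18609625 multiplications (265^3). Strassen: 40353607 multiplications (7^9, after padding to 512x512). Strassen reduces 8 recursive multiplications to 7 at each level.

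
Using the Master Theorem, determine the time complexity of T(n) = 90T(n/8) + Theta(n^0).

Master Theorem for T(n) = 90T(n/8) + O(n^0):

a = 90, b = 8, c = 0
log_b(a) = log_8(90) = 2.1640

Case 1: c = 0 < log_8(90) = 2.1640
T(n) = O(n^(log_8 90))

For T(n) = 90T(n/8) + O(n^0): log_8(90) = 2.1640. This is Case 1 of the Master Theorem (c < log_b(a), work dominated by leaves), giving O(n^(log_8 90)).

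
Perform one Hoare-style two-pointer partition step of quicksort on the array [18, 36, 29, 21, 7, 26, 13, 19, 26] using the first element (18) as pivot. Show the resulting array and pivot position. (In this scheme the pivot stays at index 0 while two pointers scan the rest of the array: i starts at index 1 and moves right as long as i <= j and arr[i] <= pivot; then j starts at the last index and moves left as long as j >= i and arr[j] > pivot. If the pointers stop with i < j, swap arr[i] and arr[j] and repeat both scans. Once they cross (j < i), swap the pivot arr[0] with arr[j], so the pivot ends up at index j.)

Hoare-style two-pointer partition with pivot = 18:

Initial array: [18, 36, 29, 21, 7, 26, 13, 19, 26]

Pointers start at i = 1, j = 8.
i stops at index 1 (arr[1]=36 > 18), j stops at index 6 (arr[6]=13 <= 18): swap arr[1] and arr[6], array becomes [18, 13, 29, 21, 7, 26, 36, 19, 26]
i stops at index 2 (arr[2]=29 > 18), j stops at index 4 (arr[4]=7 <= 18): swap arr[2] and arr[4], array becomes [18, 13, 7, 21, 29, 26, 36, 19, 26]
i ends at 3, j ends at 2: the pointers have crossed (j < i), so scanning stops.

Swap pivot arr[0] with arr[2] to place pivot at position 2: [7, 13, 18, 21, 29, 26, 36, 19, 26]
Pivot position: 2

After partitioning with pivot 18, the array becomes [7, 13, 18, 21, 29, 26, 36, 19, 26]. The pivot is placed at index 2. All elements to the left of the pivot are <= 18, and all elements to the right are > 18.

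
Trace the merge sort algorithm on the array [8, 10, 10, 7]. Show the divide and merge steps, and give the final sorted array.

Merge sort trace:

Split: [8, 10, 10, 7] -> [8, 10] and [10, 7]
  Split: [8, 10] -> [8] and [10]
  Merge: [8] + [10] -> [8, 10]
  Split: [10, 7] -> [10] and [7]
  Merge: [10] + [7] -> [7, 10]
Merge: [8, 10] + [7, 10] -> [7, 8, 10, 10]

Final sorted array: [7, 8, 10, 10]

The merge sort proceeds by recursively splitting the array and merging sorted halves.
After all merges, the sorted array is [7, 8, 10, 10].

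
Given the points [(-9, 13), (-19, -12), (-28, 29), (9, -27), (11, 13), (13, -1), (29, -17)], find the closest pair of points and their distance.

Computing all pairwise distances among 7 points:

d((-9, 13), (-19, -12)) = 26.9258
d((-9, 13), (-28, 29)) = 24.8395
d((-9, 13), (9, -27)) = 43.8634
d((-9, 13), (11, 13)) = 20.0
d((-9, 13), (13, -1)) = 26.0768
d((-9, 13), (29, -17)) = 48.4149
d((-19, -12), (-28, 29)) = 41.9762
d((-19, -12), (9, -27)) = 31.7648
d((-19, -12), (11, 13)) = 39.0512
d((-19, -12), (13, -1)) = 33.8378
d((-19, -12), (29, -17)) = 48.2597
d((-28, 29), (9, -27)) = 67.1193
d((-28, 29), (11, 13)) = 42.1545
d((-28, 29), (13, -1)) = 50.8035
d((-28, 29), (29, -17)) = 73.2462
d((9, -27), (11, 13)) = 40.05
d((9, -27), (13, -1)) = 26.3059
d((9, -27), (29, -17)) = 22.3607
d((11, 13), (13, -1)) = 14.1421 <-- minimum
d((11, 13), (29, -17)) = 34.9857
d((13, -1), (29, -17)) = 22.6274

Closest pair: (11, 13) and (13, -1) with distance 14.1421

The closest pair is (11, 13) and (13, -1) with Euclidean distance 14.1421. For 7 points, brute-force pairwise comparison is shown above. For large n, the divide-and-conquer algorithm (sort by x, recurse on halves, check the dividing strip) achieves O(n log n).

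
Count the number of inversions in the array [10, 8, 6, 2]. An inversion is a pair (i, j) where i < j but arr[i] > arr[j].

Finding inversions in [10, 8, 6, 2]:

(0, 1): arr[0]=10 > arr[1]=8
(0, 2): arr[0]=10 > arr[2]=6
(0, 3): arr[0]=10 > arr[3]=2
(1, 2): arr[1]=8 > arr[2]=6
(1, 3): arr[1]=8 > arr[3]=2
(2, 3): arr[2]=6 > arr[3]=2

Total inversions: 6

The array has 6 inversion(s): (0,1), (0,2), (0,3), (1,2), (1,3), (2,3). Each pair (i,j) satisfies i < j and arr[i] > arr[j].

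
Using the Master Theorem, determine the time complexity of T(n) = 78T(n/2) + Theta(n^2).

Master Theorem for T(n) = 78T(n/2) + O(n^2):

a = 78, b = 2, c = 2
log_b(a) = log_2(78) = 6.2854

Case 1: c = 2 < log_2(78) = 6.2854
T(n) = O(n^(log_2 78))

For T(n) = 78T(n/2) + O(n^2): log_2(78) = 6.2854. This is Case 1 of the Master Theorem (c < log_b(a), work dominated by leaves), giving O(n^(log_2 78)).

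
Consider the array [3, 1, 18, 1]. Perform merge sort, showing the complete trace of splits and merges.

Merge sort trace:

Split: [3, 1, 18, 1] -> [3, 1] and [18, 1]
  Split: [3, 1] -> [3] and [1]
  Merge: [3] + [1] -> [1, 3]
  Split: [18, 1] -> [18] and [1]
  Merge: [18] + [1] -> [1, 18]
Merge: [1, 3] + [1, 18] -> [1, 1, 3, 18]

Final sorted array: [1, 1, 3, 18]

The merge sort proceeds by recursively splitting the array and merging sorted halves.
After all merges, the sorted array is [1, 1, 3, 18].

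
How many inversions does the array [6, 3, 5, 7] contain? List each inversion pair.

Finding inversions in [6, 3, 5, 7]:

(0, 1): arr[0]=6 > arr[1]=3
(0, 2): arr[0]=6 > arr[2]=5

Total inversions: 2

The array has 2 inversion(s): (0,1), (0,2). Each pair (i,j) satisfies i < j and arr[i] > arr[j].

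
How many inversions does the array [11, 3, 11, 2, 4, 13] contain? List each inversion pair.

Finding inversions in [11, 3, 11, 2, 4, 13]:

(0, 1): arr[0]=11 > arr[1]=3
(0, 3): arr[0]=11 > arr[3]=2
(0, 4): arr[0]=11 > arr[4]=4
(1, 3): arr[1]=3 > arr[3]=2
(2, 3): arr[2]=11 > arr[3]=2
(2, 4): arr[2]=11 > arr[4]=4

Total inversions: 6

The array has 6 inversion(s): (0,1), (0,3), (0,4), (1,3), (2,3), (2,4). Each pair (i,j) satisfies i < j and arr[i] > arr[j].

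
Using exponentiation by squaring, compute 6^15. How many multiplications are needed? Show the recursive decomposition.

Computing 6^15 by squaring (build up from 6^1; each line after the first costs one multiplication):

6^1 = 6
6^2 = (6^1)^2 = 6^2 = 36
6^3 = 6 * 6^2 = 6 * 36 = 216
6^6 = (6^3)^2 = 216^2 = 46656
6^7 = 6 * 6^6 = 6 * 46656 = 279936
6^14 = (6^7)^2 = 279936^2 = 78364164096
6^15 = 6 * 6^14 = 6 * 78364164096 = 470184984576

Result: 470184984576
Multiplications needed: 6 (6 lines after 6^1)

6^15 = 470184984576. Using exponentiation by squaring, this requires 6 multiplications. The key idea: if the exponent is even, square the half-power; if odd, multiply by the base once.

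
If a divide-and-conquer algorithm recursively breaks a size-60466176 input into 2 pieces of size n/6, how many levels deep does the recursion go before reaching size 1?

For divide and conquer with division factor 6:

Problem sizes at each level:
Level 0: 60466176
Level 1: 10077696
Level 2: 1679616
Level 3: 279936
Level 4: 46656
Level 5: 7776
Level 6: 1296
Level 7: 216
Level 8: 36
Level 9: 6
Level 10: 1

The root is level 0 and the size-1 base case is level 10 (the tree spans levels 0 through 10, i.e. 11 levels counting the root), so the depth is the number of divisions: log_6(60466176) = 10

The recursion tree depth is log_6(60466176) = 10. At each level, the problem size is divided by 6, so it takes 10 divisions to reduce to a base case of size 1. The algorithm makes 2 recursive calls at each level.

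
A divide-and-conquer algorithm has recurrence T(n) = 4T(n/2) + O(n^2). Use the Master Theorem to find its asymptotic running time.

Master Theorem for T(n) = 4T(n/2) + O(n^2):

a = 4, b = 2, c = 2
log_b(a) = log_2(4) = 2.0000

Case 2: c = 2 = log_2(4) = 2.0000
T(n) = O(n^2 log n) = O(n^2 log n)

For T(n) = 4T(n/2) + O(n^2): log_2(4) = 2.0000. This is Case 2 of the Master Theorem (c = log_b(a), equal work at all levels), giving O(n^2 log n).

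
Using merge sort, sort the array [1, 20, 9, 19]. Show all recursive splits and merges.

Merge sort trace:

Split: [1, 20, 9, 19] -> [1, 20] and [9, 19]
  Split: [1, 20] -> [1] and [20]
  Merge: [1] + [20] -> [1, 20]
  Split: [9, 19] -> [9] and [19]
  Merge: [9] + [19] -> [9, 19]
Merge: [1, 20] + [9, 19] -> [1, 9, 19, 20]

Final sorted array: [1, 9, 19, 20]

The merge sort proceeds by recursively splitting the array and merging sorted halves.
After all merges, the sorted array is [1, 9, 19, 20].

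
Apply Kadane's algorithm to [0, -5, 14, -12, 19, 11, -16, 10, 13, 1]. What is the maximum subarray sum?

Using Kadane's algorithm on [0, -5, 14, -12, 19, 11, -16, 10, 13, 1]:

Scanning through the array:
Position 1 (value -5): max_ending_here = -5, max_so_far = 0
Position 2 (value 14): max_ending_here = 14, max_so_far = 14
Position 3 (value -12): max_ending_here = 2, max_so_far = 14
Position 4 (value 19): max_ending_here = 21, max_so_far = 21
Position 5 (value 11): max_ending_here = 32, max_so_far = 32
Position 6 (value -16): max_ending_here = 16, max_so_far = 32
Position 7 (value 10): max_ending_here = 26, max_so_far = 32
Position 8 (value 13): max_ending_here = 39, max_so_far = 39
Position 9 (value 1): max_ending_here = 40, max_so_far = 40

Maximum subarray: [14, -12, 19, 11, -16, 10, 13, 1]
Maximum sum: 40

The maximum subarray is [14, -12, 19, 11, -16, 10, 13, 1] with sum 40. This subarray runs from index 2 to index 9.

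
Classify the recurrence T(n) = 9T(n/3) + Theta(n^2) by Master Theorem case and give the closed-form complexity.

Master Theorem for T(n) = 9T(n/3) + O(n^2):

a = 9, b = 3, c = 2
log_b(a) = log_3(9) = 2.0000

Case 2: c = 2 = log_3(9) = 2.0000
T(n) = O(n^2 log n) = O(n^2 log n)

For T(n) = 9T(n/3) + O(n^2): log_3(9) = 2.0000. This is Case 2 of the Master Theorem (c = log_b(a), equal work at all levels), giving O(n^2 log n).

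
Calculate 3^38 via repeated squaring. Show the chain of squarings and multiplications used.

Computing 3^38 by squaring (build up from 3^1; each line after the first costs one multiplication):

3^1 = 3
3^2 = (3^1)^2 = 3^2 = 9
3^4 = (3^2)^2 = 9^2 = 81
3^8 = (3^4)^2 = 81^2 = 6561
3^9 = 3 * 3^8 = 3 * 6561 = 19683
3^18 = (3^9)^2 = 19683^2 = 387420489
3^19 = 3 * 3^18 = 3 * 387420489 = 1162261467
3^38 = (3^19)^2 = 1162261467^2 = 1350851717672992089

Result: 1350851717672992089
Multiplications needed: 7 (7 lines after 3^1)

3^38 = 1350851717672992089. Using exponentiation by squaring, this requires 7 multiplications. The key idea: if the exponent is even, square the half-power; if odd, multiply by the base once.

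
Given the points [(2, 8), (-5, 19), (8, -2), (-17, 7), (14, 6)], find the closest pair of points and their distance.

Computing all pairwise distances among 5 points:

d((2, 8), (-5, 19)) = 13.0384
d((2, 8), (8, -2)) = 11.6619
d((2, 8), (-17, 7)) = 19.0263
d((2, 8), (14, 6)) = 12.1655
d((-5, 19), (8, -2)) = 24.6982
d((-5, 19), (-17, 7)) = 16.9706
d((-5, 19), (14, 6)) = 23.0217
d((8, -2), (-17, 7)) = 26.5707
d((8, -2), (14, 6)) = 10.0 <-- minimum
d((-17, 7), (14, 6)) = 31.0161

Closest pair: (8, -2) and (14, 6) with distance 10.0

The closest pair is (8, -2) and (14, 6) with Euclidean distance 10.0. For 5 points, brute-force pairwise comparison is shown above. For large n, the divide-and-conquer algorithm (sort by x, recurse on halves, check the dividing strip) achieves O(n log n).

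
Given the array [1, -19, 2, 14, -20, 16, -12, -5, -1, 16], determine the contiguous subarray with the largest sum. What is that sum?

Using Kadane's algorithm on [1, -19, 2, 14, -20, 16, -12, -5, -1, 16]:

Scanning through the array:
Position 1 (value -19): max_ending_here = -18, max_so_far = 1
Position 2 (value 2): max_ending_here = 2, max_so_far = 2
Position 3 (value 14): max_ending_here = 16, max_so_far = 16
Position 4 (value -20): max_ending_here = -4, max_so_far = 16
Position 5 (value 16): max_ending_here = 16, max_so_far = 16
Position 6 (value -12): max_ending_here = 4, max_so_far = 16
Position 7 (value -5): max_ending_here = -1, max_so_far = 16
Position 8 (value -1): max_ending_here = -1, max_so_far = 16
Position 9 (value 16): max_ending_here = 16, max_so_far = 16

Maximum subarray: [2, 14]
Maximum sum: 16

The maximum subarray is [2, 14] with sum 16. This subarray runs from index 2 to index 3.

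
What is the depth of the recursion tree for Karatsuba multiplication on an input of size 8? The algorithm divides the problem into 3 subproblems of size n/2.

For divide and conquer with division factor 2:

Problem sizes at each level:
Level 0: 8
Level 1: 4
Level 2: 2
Level 3: 1

The root is level 0 and the size-1 base case is level 3 (the tree spans levels 0 through 3, i.e. 4 levels counting the root), so the depth is the number of divisions: log_2(8) = 3

The recursion tree depth is log_2(8) = 3. At each level, the problem size is divided by 2, so it takes 3 divisions to reduce to a base case of size 1. The algorithm makes 3 recursive calls at each level.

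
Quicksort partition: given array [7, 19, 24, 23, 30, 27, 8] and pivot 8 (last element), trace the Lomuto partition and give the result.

Lomuto partition with pivot = 8:

Initial array: [7, 19, 24, 23, 30, 27, 8]

arr[0]=7 <= 8: swap with position 0, array becomes [7, 19, 24, 23, 30, 27, 8]
arr[1]=19 > 8: no swap
arr[2]=24 > 8: no swap
arr[3]=23 > 8: no swap
arr[4]=30 > 8: no swap
arr[5]=27 > 8: no swap

Place pivot at position 1: [7, 8, 24, 23, 30, 27, 19]
Pivot position: 1

After partitioning with pivot 8, the array becomes [7, 8, 24, 23, 30, 27, 19]. The pivot is placed at index 1. All elements to the left of the pivot are <= 8, and all elements to the right are > 8.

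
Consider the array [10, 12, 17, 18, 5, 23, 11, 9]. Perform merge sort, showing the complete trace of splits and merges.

Merge sort trace:

Split: [10, 12, 17, 18, 5, 23, 11, 9] -> [10, 12, 17, 18] and [5, 23, 11, 9]
  Split: [10, 12, 17, 18] -> [10, 12] and [17, 18]
    Split: [10, 12] -> [10] and [12]
    Merge: [10] + [12] -> [10, 12]
    Split: [17, 18] -> [17] and [18]
    Merge: [17] + [18] -> [17, 18]
  Merge: [10, 12] + [17, 18] -> [10, 12, 17, 18]
  Split: [5, 23, 11, 9] -> [5, 23] and [11, 9]
    Split: [5, 23] -> [5] and [23]
    Merge: [5] + [23] -> [5, 23]
    Split: [11, 9] -> [11] and [9]
    Merge: [11] + [9] -> [9, 11]
  Merge: [5, 23] + [9, 11] -> [5, 9, 11, 23]
Merge: [10, 12, 17, 18] + [5, 9, 11, 23] -> [5, 9, 10, 11, 12, 17, 18, 23]

Final sorted array: [5, 9, 10, 11, 12, 17, 18, 23]

The merge sort proceeds by recursively splitting the array and merging sorted halves.
After all merges, the sorted array is [5, 9, 10, 11, 12, 17, 18, 23].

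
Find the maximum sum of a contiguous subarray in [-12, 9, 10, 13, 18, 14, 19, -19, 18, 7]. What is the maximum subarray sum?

Using Kadane's algorithm on [-12, 9, 10, 13, 18, 14, 19, -19, 18, 7]:

Scanning through the array:
Position 1 (value 9): max_ending_here = 9, max_so_far = 9
Position 2 (value 10): max_ending_here = 19, max_so_far = 19
Position 3 (value 13): max_ending_here = 32, max_so_far = 32
Position 4 (value 18): max_ending_here = 50, max_so_far = 50
Position 5 (value 14): max_ending_here = 64, max_so_far = 64
Position 6 (value 19): max_ending_here = 83, max_so_far = 83
Position 7 (value -19): max_ending_here = 64, max_so_far = 83
Position 8 (value 18): max_ending_here = 82, max_so_far = 83
Position 9 (value 7): max_ending_here = 89, max_so_far = 89

Maximum subarray: [9, 10, 13, 18, 14, 19, -19, 18, 7]
Maximum sum: 89

The maximum subarray is [9, 10, 13, 18, 14, 19, -19, 18, 7] with sum 89. This subarray runs from index 1 to index 9.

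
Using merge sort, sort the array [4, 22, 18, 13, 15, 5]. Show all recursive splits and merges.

Merge sort trace:

Split: [4, 22, 18, 13, 15, 5] -> [4, 22, 18] and [13, 15, 5]
  Split: [4, 22, 18] -> [4] and [22, 18]
    Split: [22, 18] -> [22] and [18]
    Merge: [22] + [18] -> [18, 22]
  Merge: [4] + [18, 22] -> [4, 18, 22]
  Split: [13, 15, 5] -> [13] and [15, 5]
    Split: [15, 5] -> [15] and [5]
    Merge: [15] + [5] -> [5, 15]
  Merge: [13] + [5, 15] -> [5, 13, 15]
Merge: [4, 18, 22] + [5, 13, 15] -> [4, 5, 13, 15, 18, 22]

Final sorted array: [4, 5, 13, 15, 18, 22]

The merge sort proceeds by recursively splitting the array and merging sorted halves.
After all merges, the sorted array is [4, 5, 13, 15, 18, 22].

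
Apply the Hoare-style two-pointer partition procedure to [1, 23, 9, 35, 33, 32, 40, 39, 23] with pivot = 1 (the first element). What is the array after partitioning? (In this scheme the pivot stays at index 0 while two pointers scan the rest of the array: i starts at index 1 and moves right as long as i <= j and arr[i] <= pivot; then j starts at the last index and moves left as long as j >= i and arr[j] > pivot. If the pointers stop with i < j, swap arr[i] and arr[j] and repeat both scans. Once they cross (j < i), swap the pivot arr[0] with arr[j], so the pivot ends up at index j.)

Hoare-style two-pointer partition with pivot = 1:

Initial array: [1, 23, 9, 35, 33, 32, 40, 39, 23]

Pointers start at i = 1, j = 8.
i ends at 1, j ends at 0: the pointers have crossed (j < i), so scanning stops.

j = 0, so swapping arr[0] with arr[j] leaves the pivot at position 0: [1, 23, 9, 35, 33, 32, 40, 39, 23]
Pivot position: 0

After partitioning with pivot 1, the array becomes [1, 23, 9, 35, 33, 32, 40, 39, 23]. The pivot is placed at index 0. All elements to the left of the pivot are <= 1, and all elements to the right are > 1.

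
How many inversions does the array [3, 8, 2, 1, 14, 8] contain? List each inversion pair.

Finding inversions in [3, 8, 2, 1, 14, 8]:

(0, 2): arr[0]=3 > arr[2]=2
(0, 3): arr[0]=3 > arr[3]=1
(1, 2): arr[1]=8 > arr[2]=2
(1, 3): arr[1]=8 > arr[3]=1
(2, 3): arr[2]=2 > arr[3]=1
(4, 5): arr[4]=14 > arr[5]=8

Total inversions: 6

The array has 6 inversion(s): (0,2), (0,3), (1,2), (1,3), (2,3), (4,5). Each pair (i,j) satisfies i < j and arr[i] > arr[j].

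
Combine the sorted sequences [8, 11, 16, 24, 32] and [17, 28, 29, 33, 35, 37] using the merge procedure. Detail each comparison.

Merging process:

Compare 8 vs 17: take 8 from left. Merged: [8]
Compare 11 vs 17: take 11 from left. Merged: [8, 11]
Compare 16 vs 17: take 16 from left. Merged: [8, 11, 16]
Compare 24 vs 17: take 17 from right. Merged: [8, 11, 16, 17]
Compare 24 vs 28: take 24 from left. Merged: [8, 11, 16, 17, 24]
Compare 32 vs 28: take 28 from right. Merged: [8, 11, 16, 17, 24, 28]
Compare 32 vs 29: take 29 from right. Merged: [8, 11, 16, 17, 24, 28, 29]
Compare 32 vs 33: take 32 from left. Merged: [8, 11, 16, 17, 24, 28, 29, 32]
Append remaining from right: [33, 35, 37]. Merged: [8, 11, 16, 17, 24, 28, 29, 32, 33, 35, 37]

Final merged array: [8, 11, 16, 17, 24, 28, 29, 32, 33, 35, 37]
Total comparisons: 8

The merged array is [8, 11, 16, 17, 24, 28, 29, 32, 33, 35, 37], requiring 8 comparisons. The merge step runs in O(n) time where n is the total number of elements.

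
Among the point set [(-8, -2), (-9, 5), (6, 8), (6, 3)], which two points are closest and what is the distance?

Computing all pairwise distances among 4 points:

d((-8, -2), (-9, 5)) = 7.0711
d((-8, -2), (6, 8)) = 17.2047
d((-8, -2), (6, 3)) = 14.8661
d((-9, 5), (6, 8)) = 15.2971
d((-9, 5), (6, 3)) = 15.1327
d((6, 8), (6, 3)) = 5.0 <-- minimum

Closest pair: (6, 8) and (6, 3) with distance 5.0

The closest pair is (6, 8) and (6, 3) with Euclidean distance 5.0. For 4 points, brute-force pairwise comparison is shown above. For large n, the divide-and-conquer algorithm (sort by x, recurse on halves, check the dividing strip) achieves O(n log n).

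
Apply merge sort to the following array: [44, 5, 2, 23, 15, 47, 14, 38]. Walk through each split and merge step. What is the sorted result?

Merge sort trace:

Split: [44, 5, 2, 23, 15, 47, 14, 38] -> [44, 5, 2, 23] and [15, 47, 14, 38]
  Split: [44, 5, 2, 23] -> [44, 5] and [2, 23]
    Split: [44, 5] -> [44] and [5]
    Merge: [44] + [5] -> [5, 44]
    Split: [2, 23] -> [2] and [23]
    Merge: [2] + [23] -> [2, 23]
  Merge: [5, 44] + [2, 23] -> [2, 5, 23, 44]
  Split: [15, 47, 14, 38] -> [15, 47] and [14, 38]
    Split: [15, 47] -> [15] and [47]
    Merge: [15] + [47] -> [15, 47]
    Split: [14, 38] -> [14] and [38]
    Merge: [14] + [38] -> [14, 38]
  Merge: [15, 47] + [14, 38] -> [14, 15, 38, 47]
Merge: [2, 5, 23, 44] + [14, 15, 38, 47] -> [2, 5, 14, 15, 23, 38, 44, 47]

Final sorted array: [2, 5, 14, 15, 23, 38, 44, 47]

The merge sort proceeds by recursively splitting the array and merging sorted halves.
After all merges, the sorted array is [2, 5, 14, 15, 23, 38, 44, 47].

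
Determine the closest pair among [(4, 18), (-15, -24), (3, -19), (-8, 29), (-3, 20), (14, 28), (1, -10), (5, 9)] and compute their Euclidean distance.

Computing all pairwise distances among 8 points:

d((4, 18), (-15, -24)) = 46.0977
d((4, 18), (3, -19)) = 37.0135
d((4, 18), (-8, 29)) = 16.2788
d((4, 18), (-3, 20)) = 7.2801 <-- minimum
d((4, 18), (14, 28)) = 14.1421
d((4, 18), (1, -10)) = 28.1603
d((4, 18), (5, 9)) = 9.0554
d((-15, -24), (3, -19)) = 18.6815
d((-15, -24), (-8, 29)) = 53.4603
d((-15, -24), (-3, 20)) = 45.607
d((-15, -24), (14, 28)) = 59.5399
d((-15, -24), (1, -10)) = 21.2603
d((-15, -24), (5, 9)) = 38.5876
d((3, -19), (-8, 29)) = 49.2443
d((3, -19), (-3, 20)) = 39.4588
d((3, -19), (14, 28)) = 48.2701
d((3, -19), (1, -10)) = 9.2195
d((3, -19), (5, 9)) = 28.0713
d((-8, 29), (-3, 20)) = 10.2956
d((-8, 29), (14, 28)) = 22.0227
d((-8, 29), (1, -10)) = 40.025
d((-8, 29), (5, 9)) = 23.8537
d((-3, 20), (14, 28)) = 18.7883
d((-3, 20), (1, -10)) = 30.2655
d((-3, 20), (5, 9)) = 13.6015
d((14, 28), (1, -10)) = 40.1622
d((14, 28), (5, 9)) = 21.0238
d((1, -10), (5, 9)) = 19.4165

Closest pair: (4, 18) and (-3, 20) with distance 7.2801

The closest pair is (4, 18) and (-3, 20) with Euclidean distance 7.2801. For 8 points, brute-force pairwise comparison is shown above. For large n, the divide-and-conquer algorithm (sort by x, recurse on halves, check the dividing strip) achieves O(n log n).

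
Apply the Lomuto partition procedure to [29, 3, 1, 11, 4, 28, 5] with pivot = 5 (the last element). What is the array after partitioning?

Lomuto partition with pivot = 5:

Initial array: [29, 3, 1, 11, 4, 28, 5]

arr[0]=29 > 5: no swap
arr[1]=3 <= 5: swap with position 0, array becomes [3, 29, 1, 11, 4, 28, 5]
arr[2]=1 <= 5: swap with position 1, array becomes [3, 1, 29, 11, 4, 28, 5]
arr[3]=11 > 5: no swap
arr[4]=4 <= 5: swap with position 2, array becomes [3, 1, 4, 11, 29, 28, 5]
arr[5]=28 > 5: no swap

Place pivot at position 3: [3, 1, 4, 5, 29, 28, 11]
Pivot position: 3

After partitioning with pivot 5, the array becomes [3, 1, 4, 5, 29, 28, 11]. The pivot is placed at index 3. All elements to the left of the pivot are <= 5, and all elements to the right are > 5.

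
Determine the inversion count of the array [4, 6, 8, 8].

Finding inversions in [4, 6, 8, 8]:


Total inversions: 0

The array has 0 inversions. It is already sorted.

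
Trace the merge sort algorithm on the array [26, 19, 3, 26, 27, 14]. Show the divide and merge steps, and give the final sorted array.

Merge sort trace:

Split: [26, 19, 3, 26, 27, 14] -> [26, 19, 3] and [26, 27, 14]
  Split: [26, 19, 3] -> [26] and [19, 3]
    Split: [19, 3] -> [19] and [3]
    Merge: [19] + [3] -> [3, 19]
  Merge: [26] + [3, 19] -> [3, 19, 26]
  Split: [26, 27, 14] -> [26] and [27, 14]
    Split: [27, 14] -> [27] and [14]
    Merge: [27] + [14] -> [14, 27]
  Merge: [26] + [14, 27] -> [14, 26, 27]
Merge: [3, 19, 26] + [14, 26, 27] -> [3, 14, 19, 26, 26, 27]

Final sorted array: [3, 14, 19, 26, 26, 27]

The merge sort proceeds by recursively splitting the array and merging sorted halves.
After all merges, the sorted array is [3, 14, 19, 26, 26, 27].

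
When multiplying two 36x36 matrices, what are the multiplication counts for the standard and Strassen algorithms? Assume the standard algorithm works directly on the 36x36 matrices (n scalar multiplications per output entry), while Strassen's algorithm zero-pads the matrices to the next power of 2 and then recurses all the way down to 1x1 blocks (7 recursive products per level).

Matrix multiplication for 36x36 matrices:

Strassen's algorithm requires power-of-2 dimensions. Pad 36x36 to 64x64 (next power of 2).

Standard algorithm: 36^3 = 46656 multiplications
Strassen's algorithm: 7^(log2(64)) = 7^6 = 117649 multiplications
Difference: 46656 - 117649 = -70993 (Strassen uses MORE here due to padding overhead — for small or just-over-power-of-2 n, padding can outweigh the per-level savings)

Standard: 46656 multiplications (36^3). Strassen: 117649 multiplications (7^6, after padding to 64x64). Strassen reduces 8 recursive multiplications to 7 at each level.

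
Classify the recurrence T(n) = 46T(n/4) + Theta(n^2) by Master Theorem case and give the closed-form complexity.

Master Theorem for T(n) = 46T(n/4) + O(n^2):

a = 46, b = 4, c = 2
log_b(a) = log_4(46) = 2.7618

Case 1: c = 2 < log_4(46) = 2.7618
T(n) = O(n^(log_4 46))

For T(n) = 46T(n/4) + O(n^2): log_4(46) = 2.7618. This is Case 1 of the Master Theorem (c < log_b(a), work dominated by leaves), giving O(n^(log_4 46)).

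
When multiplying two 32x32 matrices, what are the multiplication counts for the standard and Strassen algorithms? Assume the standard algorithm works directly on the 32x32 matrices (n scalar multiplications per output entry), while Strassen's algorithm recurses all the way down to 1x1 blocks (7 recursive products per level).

Matrix multiplication for 32x32 matrices:

Standard algorithm: 32^3 = 32768 multiplications
Strassen's algorithm: 7^(log2(32)) = 7^5 = 16807 multiplications
Savings: 32768 - 16807 = 15961 multiplications

Standard: 32768 multiplications (32^3). Strassen: 16807 multiplications (7^5). Strassen reduces 8 recursive multiplications to 7 at each level.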